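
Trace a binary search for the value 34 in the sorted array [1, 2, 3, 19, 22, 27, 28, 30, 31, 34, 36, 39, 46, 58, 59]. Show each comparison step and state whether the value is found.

Binary search for 34 in [1, 2, 3, 19, 22, 27, 28, 30, 31, 34, 36, 39, 46, 58, 59]:

lo=0, hi=14, mid=7, arr[mid]=30 -> 30 < 34, search right half
lo=8, hi=14, mid=11, arr[mid]=39 -> 39 > 34, search left half
lo=8, hi=10, mid=9, arr[mid]=34 -> Found target at index 9!

Binary search finds 34 at index 9 after 3 comparisons. The search repeatedly halves the search space by comparing with the middle element.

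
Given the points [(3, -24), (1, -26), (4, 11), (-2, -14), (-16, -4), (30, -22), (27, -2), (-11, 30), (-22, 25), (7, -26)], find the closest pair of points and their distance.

Computing all pairwise distances among 10 points:

d((3, -24), (1, -26)) = 2.8284 <-- minimum
d((3, -24), (4, 11)) = 35.0143
d((3, -24), (-2, -14)) = 11.1803
d((3, -24), (-16, -4)) = 27.5862
d((3, -24), (30, -22)) = 27.074
d((3, -24), (27, -2)) = 32.5576
d((3, -24), (-11, 30)) = 55.7853
d((3, -24), (-22, 25)) = 55.0091
d((3, -24), (7, -26)) = 4.4721
d((1, -26), (4, 11)) = 37.1214
d((1, -26), (-2, -14)) = 12.3693
d((1, -26), (-16, -4)) = 27.8029
d((1, -26), (30, -22)) = 29.2746
d((1, -26), (27, -2)) = 35.3836
d((1, -26), (-11, 30)) = 57.2713
d((1, -26), (-22, 25)) = 55.9464
d((1, -26), (7, -26)) = 6.0
d((4, 11), (-2, -14)) = 25.7099
d((4, 11), (-16, -4)) = 25.0
d((4, 11), (30, -22)) = 42.0119
d((4, 11), (27, -2)) = 26.4197
d((4, 11), (-11, 30)) = 24.2074
d((4, 11), (-22, 25)) = 29.5296
d((4, 11), (7, -26)) = 37.1214
d((-2, -14), (-16, -4)) = 17.2047
d((-2, -14), (30, -22)) = 32.9848
d((-2, -14), (27, -2)) = 31.3847
d((-2, -14), (-11, 30)) = 44.911
d((-2, -14), (-22, 25)) = 43.8292
d((-2, -14), (7, -26)) = 15.0
d((-16, -4), (30, -22)) = 49.3964
d((-16, -4), (27, -2)) = 43.0465
d((-16, -4), (-11, 30)) = 34.3657
d((-16, -4), (-22, 25)) = 29.6142
d((-16, -4), (7, -26)) = 31.8277
d((30, -22), (27, -2)) = 20.2237
d((30, -22), (-11, 30)) = 66.2193
d((30, -22), (-22, 25)) = 70.0928
d((30, -22), (7, -26)) = 23.3452
d((27, -2), (-11, 30)) = 49.679
d((27, -2), (-22, 25)) = 55.9464
d((27, -2), (7, -26)) = 31.241
d((-11, 30), (-22, 25)) = 12.083
d((-11, 30), (7, -26)) = 58.8218
d((-22, 25), (7, -26)) = 58.6686

Closest pair: (3, -24) and (1, -26) with distance 2.8284

The closest pair is (3, -24) and (1, -26) with Euclidean distance 2.8284. For 10 points, brute-force pairwise comparison is shown above. For large n, the divide-and-conquer algorithm (sort by x, recurse on halves, check the dividing strip) achieves O(n log n).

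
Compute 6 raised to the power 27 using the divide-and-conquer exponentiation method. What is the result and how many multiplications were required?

Computing 6^27 by squaring (build up from 6^1; each line after the first costs one multiplication):

6^1 = 6
6^2 = (6^1)^2 = 6^2 = 36
6^3 = 6 * 6^2 = 6 * 36 = 216
6^6 = (6^3)^2 = 216^2 = 46656
6^12 = (6^6)^2 = 46656^2 = 2176782336
6^13 = 6 * 6^12 = 6 * 2176782336 = 13060694016
6^26 = (6^13)^2 = 13060694016^2 = 170581728179578208256
6^27 = 6 * 6^26 = 6 * 170581728179578208256 = 1023490369077469249536

Result: 1023490369077469249536
Multiplications needed: 7 (7 lines after 6^1)

6^27 = 1023490369077469249536. Using exponentiation by squaring, this requires 7 multiplications. The key idea: if the exponent is even, square the half-power; if odd, multiply by the base once.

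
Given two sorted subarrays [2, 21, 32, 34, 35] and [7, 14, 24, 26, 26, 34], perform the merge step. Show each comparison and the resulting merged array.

Merging process:

Compare 2 vs 7: take 2 from left. Merged: [2]
Compare 21 vs 7: take 7 from right. Merged: [2, 7]
Compare 21 vs 14: take 14 from right. Merged: [2, 7, 14]
Compare 21 vs 24: take 21 from left. Merged: [2, 7, 14, 21]
Compare 32 vs 24: take 24 from right. Merged: [2, 7, 14, 21, 24]
Compare 32 vs 26: take 26 from right. Merged: [2, 7, 14, 21, 24, 26]
Compare 32 vs 26: take 26 from right. Merged: [2, 7, 14, 21, 24, 26, 26]
Compare 32 vs 34: take 32 from left. Merged: [2, 7, 14, 21, 24, 26, 26, 32]
Compare 34 vs 34: take 34 from left. Merged: [2, 7, 14, 21, 24, 26, 26, 32, 34]
Compare 35 vs 34: take 34 from right. Merged: [2, 7, 14, 21, 24, 26, 26, 32, 34, 34]
Append remaining from left: [35]. Merged: [2, 7, 14, 21, 24, 26, 26, 32, 34, 34, 35]

Final merged array: [2, 7, 14, 21, 24, 26, 26, 32, 34, 34, 35]
Total comparisons: 10

The merged array is [2, 7, 14, 21, 24, 26, 26, 32, 34, 34, 35], requiring 10 comparisons. The merge step runs in O(n) time where n is the total number of elements.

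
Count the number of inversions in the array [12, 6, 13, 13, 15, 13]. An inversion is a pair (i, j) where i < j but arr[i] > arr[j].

Finding inversions in [12, 6, 13, 13, 15, 13]:

(0, 1): arr[0]=12 > arr[1]=6
(4, 5): arr[4]=15 > arr[5]=13

Total inversions: 2

The array has 2 inversion(s): (0,1), (4,5). Each pair (i,j) satisfies i < j and arr[i] > arr[j].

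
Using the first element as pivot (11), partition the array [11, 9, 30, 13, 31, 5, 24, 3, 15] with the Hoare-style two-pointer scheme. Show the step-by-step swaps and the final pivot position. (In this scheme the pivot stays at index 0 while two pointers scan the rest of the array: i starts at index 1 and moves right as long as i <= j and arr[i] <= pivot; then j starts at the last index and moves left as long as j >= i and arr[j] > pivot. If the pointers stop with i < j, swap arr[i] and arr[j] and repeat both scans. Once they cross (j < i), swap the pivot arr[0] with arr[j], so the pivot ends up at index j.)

Hoare-style two-pointer partition with pivot = 11:

Initial array: [11, 9, 30, 13, 31, 5, 24, 3, 15]

Pointers start at i = 1, j = 8.
i stops at index 2 (arr[2]=30 > 11), j stops at index 7 (arr[7]=3 <= 11): swap arr[2] and arr[7], array becomes [11, 9, 3, 13, 31, 5, 24, 30, 15]
i stops at index 3 (arr[3]=13 > 11), j stops at index 5 (arr[5]=5 <= 11): swap arr[3] and arr[5], array becomes [11, 9, 3, 5, 31, 13, 24, 30, 15]
i ends at 4, j ends at 3: the pointers have crossed (j < i), so scanning stops.

Swap pivot arr[0] with arr[3] to place pivot at position 3: [5, 9, 3, 11, 31, 13, 24, 30, 15]
Pivot position: 3

After partitioning with pivot 11, the array becomes [5, 9, 3, 11, 31, 13, 24, 30, 15]. The pivot is placed at index 3. All elements to the left of the pivot are <= 11, and all elements to the right are > 11.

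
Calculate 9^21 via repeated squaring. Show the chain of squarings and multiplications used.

Computing 9^21 by squaring (build up from 9^1; each line after the first costs one multiplication):

9^1 = 9
9^2 = (9^1)^2 = 9^2 = 81
9^4 = (9^2)^2 = 81^2 = 6561
9^5 = 9 * 9^4 = 9 * 6561 = 59049
9^10 = (9^5)^2 = 59049^2 = 3486784401
9^20 = (9^10)^2 = 3486784401^2 = 12157665459056928801
9^21 = 9 * 9^20 = 9 * 12157665459056928801 = 109418989131512359209

Result: 109418989131512359209
Multiplications needed: 6 (6 lines after 9^1)

9^21 = 109418989131512359209. Using exponentiation by squaring, this requires 6 multiplications. The key idea: if the exponent is even, square the half-power; if odd, multiply by the base once.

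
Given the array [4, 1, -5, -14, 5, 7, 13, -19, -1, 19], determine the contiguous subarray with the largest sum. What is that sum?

Using Kadane's algorithm on [4, 1, -5, -14, 5, 7, 13, -19, -1, 19]:

Scanning through the array:
Position 1 (value 1): max_ending_here = 5, max_so_far = 5
Position 2 (value -5): max_ending_here = 0, max_so_far = 5
Position 3 (value -14): max_ending_here = -14, max_so_far = 5
Position 4 (value 5): max_ending_here = 5, max_so_far = 5
Position 5 (value 7): max_ending_here = 12, max_so_far = 12
Position 6 (value 13): max_ending_here = 25, max_so_far = 25
Position 7 (value -19): max_ending_here = 6, max_so_far = 25
Position 8 (value -1): max_ending_here = 5, max_so_far = 25
Position 9 (value 19): max_ending_here = 24, max_so_far = 25

Maximum subarray: [5, 7, 13]
Maximum sum: 25

The maximum subarray is [5, 7, 13] with sum 25. This subarray runs from index 4 to index 6.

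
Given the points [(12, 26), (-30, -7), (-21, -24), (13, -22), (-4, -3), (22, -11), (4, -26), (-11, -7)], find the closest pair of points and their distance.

Computing all pairwise distances among 8 points:

d((12, 26), (-30, -7)) = 53.4135
d((12, 26), (-21, -24)) = 59.9083
d((12, 26), (13, -22)) = 48.0104
d((12, 26), (-4, -3)) = 33.121
d((12, 26), (22, -11)) = 38.3275
d((12, 26), (4, -26)) = 52.6118
d((12, 26), (-11, -7)) = 40.2244
d((-30, -7), (-21, -24)) = 19.2354
d((-30, -7), (13, -22)) = 45.5412
d((-30, -7), (-4, -3)) = 26.3059
d((-30, -7), (22, -11)) = 52.1536
d((-30, -7), (4, -26)) = 38.9487
d((-30, -7), (-11, -7)) = 19.0
d((-21, -24), (13, -22)) = 34.0588
d((-21, -24), (-4, -3)) = 27.0185
d((-21, -24), (22, -11)) = 44.9222
d((-21, -24), (4, -26)) = 25.0799
d((-21, -24), (-11, -7)) = 19.7231
d((13, -22), (-4, -3)) = 25.4951
d((13, -22), (22, -11)) = 14.2127
d((13, -22), (4, -26)) = 9.8489
d((13, -22), (-11, -7)) = 28.3019
d((-4, -3), (22, -11)) = 27.2029
d((-4, -3), (4, -26)) = 24.3516
d((-4, -3), (-11, -7)) = 8.0623 <-- minimum
d((22, -11), (4, -26)) = 23.4307
d((22, -11), (-11, -7)) = 33.2415
d((4, -26), (-11, -7)) = 24.2074

Closest pair: (-4, -3) and (-11, -7) with distance 8.0623

The closest pair is (-4, -3) and (-11, -7) with Euclidean distance 8.0623. For 8 points, brute-force pairwise comparison is shown above. For large n, the divide-and-conquer algorithm (sort by x, recurse on halves, check the dividing strip) achieves O(n log n).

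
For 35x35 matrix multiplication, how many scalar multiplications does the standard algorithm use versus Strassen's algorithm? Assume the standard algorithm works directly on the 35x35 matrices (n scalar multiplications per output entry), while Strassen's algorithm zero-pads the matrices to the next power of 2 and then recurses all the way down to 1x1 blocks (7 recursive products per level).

Matrix multiplication for 35x35 matrices:

Strassen's algorithm requires power-of-2 dimensions. Pad 35x35 to 64x64 (next power of 2).

Standard algorithm: 35^3 = 42875 multiplications
Strassen's algorithm: 7^(log2(64)) = 7^6 = 117649 multiplications
Difference: 42875 - 117649 = -74774 (Strassen uses MORE here due to padding overhead — for small or just-over-power-of-2 n, padding can outweigh the per-level savings)

Standard: 42875 multiplications (35^3). Strassen: 117649 multiplications (7^6, after padding to 64x64). Strassen reduces 8 recursive multiplications to 7 at each level.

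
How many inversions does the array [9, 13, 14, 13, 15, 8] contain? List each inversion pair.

Finding inversions in [9, 13, 14, 13, 15, 8]:

(0, 5): arr[0]=9 > arr[5]=8
(1, 5): arr[1]=13 > arr[5]=8
(2, 3): arr[2]=14 > arr[3]=13
(2, 5): arr[2]=14 > arr[5]=8
(3, 5): arr[3]=13 > arr[5]=8
(4, 5): arr[4]=15 > arr[5]=8

Total inversions: 6

The array has 6 inversion(s): (0,5), (1,5), (2,3), (2,5), (3,5), (4,5). Each pair (i,j) satisfies i < j and arr[i] > arr[j].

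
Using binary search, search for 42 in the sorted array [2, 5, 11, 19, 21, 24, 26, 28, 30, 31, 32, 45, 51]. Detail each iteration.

Binary search for 42 in [2, 5, 11, 19, 21, 24, 26, 28, 30, 31, 32, 45, 51]:

lo=0, hi=12, mid=6, arr[mid]=26 -> 26 < 42, search right half
lo=7, hi=12, mid=9, arr[mid]=31 -> 31 < 42, search right half
lo=10, hi=12, mid=11, arr[mid]=45 -> 45 > 42, search left half
lo=10, hi=10, mid=10, arr[mid]=32 -> 32 < 42, search right half
lo=11 > hi=10, target 42 not found

Binary search determines that 42 is not in the array after 4 comparisons. The search space was exhausted without finding the target.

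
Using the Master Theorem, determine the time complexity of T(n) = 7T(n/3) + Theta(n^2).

Master Theorem for T(n) = 7T(n/3) + O(n^2):

a = 7, b = 3, c = 2
log_b(a) = log_3(7) = 1.7712

Case 3: c = 2 > log_3(7) = 1.7712
T(n) = O(n^2) = O(n^2)

For T(n) = 7T(n/3) + O(n^2): log_3(7) = 1.7712. This is Case 3 of the Master Theorem (c > log_b(a), work dominated by root), giving O(n^2).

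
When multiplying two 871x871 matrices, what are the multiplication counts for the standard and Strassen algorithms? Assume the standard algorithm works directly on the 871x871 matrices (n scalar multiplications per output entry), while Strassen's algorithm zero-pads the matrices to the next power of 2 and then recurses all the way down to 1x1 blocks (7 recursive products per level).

Matrix multiplication for 871x871 matrices:

Strassen's algorithm requires power-of-2 dimensions. Pad 871x871 to 1024x1024 (next power of 2).

Standard algorithm: 871^3 = 660776311 multiplications
Strassen's algorithm: 7^(log2(1024)) = 7^10 = 282475249 multiplications
Savings: 660776311 - 282475249 = 378301062 multiplications

Standard: 660776311 multiplications (871^3). Strassen: 282475249 multiplications (7^10, after padding to 1024x1024). Strassen reduces 8 recursive multiplications to 7 at each level.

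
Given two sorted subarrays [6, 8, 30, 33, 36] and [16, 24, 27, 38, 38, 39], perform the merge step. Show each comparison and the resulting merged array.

Merging process:

Compare 6 vs 16: take 6 from left. Merged: [6]
Compare 8 vs 16: take 8 from left. Merged: [6, 8]
Compare 30 vs 16: take 16 from right. Merged: [6, 8, 16]
Compare 30 vs 24: take 24 from right. Merged: [6, 8, 16, 24]
Compare 30 vs 27: take 27 from right. Merged: [6, 8, 16, 24, 27]
Compare 30 vs 38: take 30 from left. Merged: [6, 8, 16, 24, 27, 30]
Compare 33 vs 38: take 33 from left. Merged: [6, 8, 16, 24, 27, 30, 33]
Compare 36 vs 38: take 36 from left. Merged: [6, 8, 16, 24, 27, 30, 33, 36]
Append remaining from right: [38, 38, 39]. Merged: [6, 8, 16, 24, 27, 30, 33, 36, 38, 38, 39]

Final merged array: [6, 8, 16, 24, 27, 30, 33, 36, 38, 38, 39]
Total comparisons: 8

The merged array is [6, 8, 16, 24, 27, 30, 33, 36, 38, 38, 39], requiring 8 comparisons. The merge step runs in O(n) time where n is the total number of elements.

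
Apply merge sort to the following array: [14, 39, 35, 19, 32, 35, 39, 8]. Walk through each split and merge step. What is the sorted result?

Merge sort trace:

Split: [14, 39, 35, 19, 32, 35, 39, 8] -> [14, 39, 35, 19] and [32, 35, 39, 8]
  Split: [14, 39, 35, 19] -> [14, 39] and [35, 19]
    Split: [14, 39] -> [14] and [39]
    Merge: [14] + [39] -> [14, 39]
    Split: [35, 19] -> [35] and [19]
    Merge: [35] + [19] -> [19, 35]
  Merge: [14, 39] + [19, 35] -> [14, 19, 35, 39]
  Split: [32, 35, 39, 8] -> [32, 35] and [39, 8]
    Split: [32, 35] -> [32] and [35]
    Merge: [32] + [35] -> [32, 35]
    Split: [39, 8] -> [39] and [8]
    Merge: [39] + [8] -> [8, 39]
  Merge: [32, 35] + [8, 39] -> [8, 32, 35, 39]
Merge: [14, 19, 35, 39] + [8, 32, 35, 39] -> [8, 14, 19, 32, 35, 35, 39, 39]

Final sorted array: [8, 14, 19, 32, 35, 35, 39, 39]

The merge sort proceeds by recursively splitting the array and merging sorted halves.
After all merges, the sorted array is [8, 14, 19, 32, 35, 35, 39, 39].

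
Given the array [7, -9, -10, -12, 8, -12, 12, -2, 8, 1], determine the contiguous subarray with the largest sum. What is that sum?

Using Kadane's algorithm on [7, -9, -10, -12, 8, -12, 12, -2, 8, 1]:

Scanning through the array:
Position 1 (value -9): max_ending_here = -2, max_so_far = 7
Position 2 (value -10): max_ending_here = -10, max_so_far = 7
Position 3 (value -12): max_ending_here = -12, max_so_far = 7
Position 4 (value 8): max_ending_here = 8, max_so_far = 8
Position 5 (value -12): max_ending_here = -4, max_so_far = 8
Position 6 (value 12): max_ending_here = 12, max_so_far = 12
Position 7 (value -2): max_ending_here = 10, max_so_far = 12
Position 8 (value 8): max_ending_here = 18, max_so_far = 18
Position 9 (value 1): max_ending_here = 19, max_so_far = 19

Maximum subarray: [12, -2, 8, 1]
Maximum sum: 19

The maximum subarray is [12, -2, 8, 1] with sum 19. This subarray runs from index 6 to index 9.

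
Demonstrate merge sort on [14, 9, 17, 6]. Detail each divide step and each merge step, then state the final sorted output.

Merge sort trace:

Split: [14, 9, 17, 6] -> [14, 9] and [17, 6]
  Split: [14, 9] -> [14] and [9]
  Merge: [14] + [9] -> [9, 14]
  Split: [17, 6] -> [17] and [6]
  Merge: [17] + [6] -> [6, 17]
Merge: [9, 14] + [6, 17] -> [6, 9, 14, 17]

Final sorted array: [6, 9, 14, 17]

The merge sort proceeds by recursively splitting the array and merging sorted halves.
After all merges, the sorted array is [6, 9, 14, 17].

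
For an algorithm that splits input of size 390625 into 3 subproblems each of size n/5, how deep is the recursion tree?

For divide and conquer with division factor 5:

Problem sizes at each level:
Level 0: 390625
Level 1: 78125
Level 2: 15625
Level 3: 3125
Level 4: 625
Level 5: 125
Level 6: 25
Level 7: 5
Level 8: 1

The root is level 0 and the size-1 base case is level 8 (the tree spans levels 0 through 8, i.e. 9 levels counting the root), so the depth is the number of divisions: log_5(390625) = 8

The recursion tree depth is log_5(390625) = 8. At each level, the problem size is divided by 5, so it takes 8 divisions to reduce to a base case of size 1. The algorithm makes 3 recursive calls at each level.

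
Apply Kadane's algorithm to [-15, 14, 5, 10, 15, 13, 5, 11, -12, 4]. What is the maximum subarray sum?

Using Kadane's algorithm on [-15, 14, 5, 10, 15, 13, 5, 11, -12, 4]:

Scanning through the array:
Position 1 (value 14): max_ending_here = 14, max_so_far = 14
Position 2 (value 5): max_ending_here = 19, max_so_far = 19
Position 3 (value 10): max_ending_here = 29, max_so_far = 29
Position 4 (value 15): max_ending_here = 44, max_so_far = 44
Position 5 (value 13): max_ending_here = 57, max_so_far = 57
Position 6 (value 5): max_ending_here = 62, max_so_far = 62
Position 7 (value 11): max_ending_here = 73, max_so_far = 73
Position 8 (value -12): max_ending_here = 61, max_so_far = 73
Position 9 (value 4): max_ending_here = 65, max_so_far = 73

Maximum subarray: [14, 5, 10, 15, 13, 5, 11]
Maximum sum: 73

The maximum subarray is [14, 5, 10, 15, 13, 5, 11] with sum 73. This subarray runs from index 1 to index 7.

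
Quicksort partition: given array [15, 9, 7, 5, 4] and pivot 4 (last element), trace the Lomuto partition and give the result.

Lomuto partition with pivot = 4:

Initial array: [15, 9, 7, 5, 4]

arr[0]=15 > 4: no swap
arr[1]=9 > 4: no swap
arr[2]=7 > 4: no swap
arr[3]=5 > 4: no swap

Place pivot at position 0: [4, 9, 7, 5, 15]
Pivot position: 0

After partitioning with pivot 4, the array becomes [4, 9, 7, 5, 15]. The pivot is placed at index 0. All elements to the left of the pivot are <= 4, and all elements to the right are > 4.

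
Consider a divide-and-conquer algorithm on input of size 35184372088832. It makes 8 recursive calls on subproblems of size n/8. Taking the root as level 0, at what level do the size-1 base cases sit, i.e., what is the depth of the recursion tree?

For divide and conquer with division factor 8:

Problem sizes at each level:
Level 0: 35184372088832
Level 1: 4398046511104
Level 2: 549755813888
Level 3: 68719476736
Level 4: 8589934592
Level 5: 1073741824
Level 6: 134217728
Level 7: 16777216
Level 8: 2097152
Level 9: 262144
Level 10: 32768
Level 11: 4096
Level 12: 512
Level 13: 64
Level 14: 8
Level 15: 1

The root is level 0 and the size-1 base case is level 15 (the tree spans levels 0 through 15, i.e. 16 levels counting the root), so the depth is the number of divisions: log_8(35184372088832) = 15

The recursion tree depth is log_8(35184372088832) = 15. At each level, the problem size is divided by 8, so it takes 15 divisions to reduce to a base case of size 1. The algorithm makes 8 recursive calls at each level.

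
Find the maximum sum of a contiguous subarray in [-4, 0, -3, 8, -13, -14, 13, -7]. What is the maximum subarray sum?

Using Kadane's algorithm on [-4, 0, -3, 8, -13, -14, 13, -7]:

Scanning through the array:
Position 1 (value 0): max_ending_here = 0, max_so_far = 0
Position 2 (value -3): max_ending_here = -3, max_so_far = 0
Position 3 (value 8): max_ending_here = 8, max_so_far = 8
Position 4 (value -13): max_ending_here = -5, max_so_far = 8
Position 5 (value -14): max_ending_here = -14, max_so_far = 8
Position 6 (value 13): max_ending_here = 13, max_so_far = 13
Position 7 (value -7): max_ending_here = 6, max_so_far = 13

Maximum subarray: [13]
Maximum sum: 13

The maximum subarray is [13] with sum 13. This subarray runs from index 6 to index 6.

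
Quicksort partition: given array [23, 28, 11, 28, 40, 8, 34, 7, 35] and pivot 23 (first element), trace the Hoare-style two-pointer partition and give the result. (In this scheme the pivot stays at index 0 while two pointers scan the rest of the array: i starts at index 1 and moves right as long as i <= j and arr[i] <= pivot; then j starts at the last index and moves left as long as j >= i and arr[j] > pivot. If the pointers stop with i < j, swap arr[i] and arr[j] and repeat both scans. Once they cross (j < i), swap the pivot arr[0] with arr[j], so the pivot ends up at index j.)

Hoare-style two-pointer partition with pivot = 23:

Initial array: [23, 28, 11, 28, 40, 8, 34, 7, 35]

Pointers start at i = 1, j = 8.
i stops at index 1 (arr[1]=28 > 23), j stops at index 7 (arr[7]=7 <= 23): swap arr[1] and arr[7], array becomes [23, 7, 11, 28, 40, 8, 34, 28, 35]
i stops at index 3 (arr[3]=28 > 23), j stops at index 5 (arr[5]=8 <= 23): swap arr[3] and arr[5], array becomes [23, 7, 11, 8, 40, 28, 34, 28, 35]
i ends at 4, j ends at 3: the pointers have crossed (j < i), so scanning stops.

Swap pivot arr[0] with arr[3] to place pivot at position 3: [8, 7, 11, 23, 40, 28, 34, 28, 35]
Pivot position: 3

After partitioning with pivot 23, the array becomes [8, 7, 11, 23, 40, 28, 34, 28, 35]. The pivot is placed at index 3. All elements to the left of the pivot are <= 23, and all elements to the right are > 23.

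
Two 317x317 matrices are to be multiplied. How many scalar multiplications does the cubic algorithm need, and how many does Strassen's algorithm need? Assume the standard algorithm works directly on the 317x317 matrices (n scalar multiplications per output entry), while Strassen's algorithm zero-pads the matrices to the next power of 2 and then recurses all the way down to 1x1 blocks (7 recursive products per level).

Matrix multiplication for 317x317 matrices:

Strassen's algorithm requires power-of-2 dimensions. Pad 317x317 to 512x512 (next power of 2).

Standard algorithm: 317^3 = 31855013 multiplications
Strassen's algorithm: 7^(log2(512)) = 7^9 = 40353607 multiplications
Difference: 31855013 - 40353607 = -8498594 (Strassen uses MORE here due to padding overhead — for small or just-over-power-of-2 n, padding can outweigh the per-level savings)

Standard: 31855013 multiplications (317^3). Strassen: 40353607 multiplications (7^9, after padding to 512x512). Strassen reduces 8 recursive multiplications to 7 at each level.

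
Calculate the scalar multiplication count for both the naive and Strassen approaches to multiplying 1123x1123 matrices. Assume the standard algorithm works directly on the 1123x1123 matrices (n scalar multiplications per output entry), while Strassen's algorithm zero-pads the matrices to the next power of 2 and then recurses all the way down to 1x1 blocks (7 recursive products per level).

Matrix multiplication for 1123x1123 matrices:

Strassen's algorithm requires power-of-2 dimensions. Pad 1123x1123 to 2048x2048 (next power of 2).

Standard algorithm: 1123^3 = 1416247867 multiplications
Strassen's algorithm: 7^(log2(2048)) = 7^11 = 1977326743 multiplications
Difference: 1416247867 - 1977326743 = -561078876 (Strassen uses MORE here due to padding overhead — for small or just-over-power-of-2 n, padding can outweigh the per-level savings)

Standard: 1416247867 multiplications (1123^3). Strassen: 1977326743 multiplications (7^11, after padding to 2048x2048). Strassen reduces 8 recursive multiplications to 7 at each level.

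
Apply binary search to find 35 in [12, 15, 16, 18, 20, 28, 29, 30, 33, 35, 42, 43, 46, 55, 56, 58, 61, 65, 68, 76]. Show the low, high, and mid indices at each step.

Binary search for 35 in [12, 15, 16, 18, 20, 28, 29, 30, 33, 35, 42, 43, 46, 55, 56, 58, 61, 65, 68, 76]:

lo=0, hi=19, mid=9, arr[mid]=35 -> Found target at index 9!

Binary search finds 35 at index 9 after 1 comparisons. The search repeatedly halves the search space by comparing with the middle element.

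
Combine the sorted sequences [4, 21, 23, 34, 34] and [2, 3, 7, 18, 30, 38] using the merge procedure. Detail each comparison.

Merging process:

Compare 4 vs 2: take 2 from right. Merged: [2]
Compare 4 vs 3: take 3 from right. Merged: [2, 3]
Compare 4 vs 7: take 4 from left. Merged: [2, 3, 4]
Compare 21 vs 7: take 7 from right. Merged: [2, 3, 4, 7]
Compare 21 vs 18: take 18 from right. Merged: [2, 3, 4, 7, 18]
Compare 21 vs 30: take 21 from left. Merged: [2, 3, 4, 7, 18, 21]
Compare 23 vs 30: take 23 from left. Merged: [2, 3, 4, 7, 18, 21, 23]
Compare 34 vs 30: take 30 from right. Merged: [2, 3, 4, 7, 18, 21, 23, 30]
Compare 34 vs 38: take 34 from left. Merged: [2, 3, 4, 7, 18, 21, 23, 30, 34]
Compare 34 vs 38: take 34 from left. Merged: [2, 3, 4, 7, 18, 21, 23, 30, 34, 34]
Append remaining from right: [38]. Merged: [2, 3, 4, 7, 18, 21, 23, 30, 34, 34, 38]

Final merged array: [2, 3, 4, 7, 18, 21, 23, 30, 34, 34, 38]
Total comparisons: 10

The merged array is [2, 3, 4, 7, 18, 21, 23, 30, 34, 34, 38], requiring 10 comparisons. The merge step runs in O(n) time where n is the total number of elements.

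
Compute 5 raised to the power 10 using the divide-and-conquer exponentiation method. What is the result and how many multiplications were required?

Computing 5^10 by squaring (build up from 5^1; each line after the first costs one multiplication):

5^1 = 5
5^2 = (5^1)^2 = 5^2 = 25
5^4 = (5^2)^2 = 25^2 = 625
5^5 = 5 * 5^4 = 5 * 625 = 3125
5^10 = (5^5)^2 = 3125^2 = 9765625

Result: 9765625
Multiplications needed: 4 (4 lines after 5^1)

5^10 = 9765625. Using exponentiation by squaring, this requires 4 multiplications. The key idea: if the exponent is even, square the half-power; if odd, multiply by the base once.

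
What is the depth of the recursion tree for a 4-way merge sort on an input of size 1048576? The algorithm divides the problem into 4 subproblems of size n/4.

For divide and conquer with division factor 4:

Problem sizes at each level:
Level 0: 1048576
Level 1: 262144
Level 2: 65536
Level 3: 16384
Level 4: 4096
Level 5: 1024
Level 6: 256
Level 7: 64
Level 8: 16
Level 9: 4
Level 10: 1

The root is level 0 and the size-1 base case is level 10 (the tree spans levels 0 through 10, i.e. 11 levels counting the root), so the depth is the number of divisions: log_4(1048576) = 10

The recursion tree depth is log_4(1048576) = 10. At each level, the problem size is divided by 4, so it takes 10 divisions to reduce to a base case of size 1. The algorithm makes 4 recursive calls at each level.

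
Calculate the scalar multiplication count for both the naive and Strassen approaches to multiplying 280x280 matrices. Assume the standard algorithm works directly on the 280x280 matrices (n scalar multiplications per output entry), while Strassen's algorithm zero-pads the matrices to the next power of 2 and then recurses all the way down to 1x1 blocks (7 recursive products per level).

Matrix multiplication for 280x280 matrices:

Strassen's algorithm requires power-of-2 dimensions. Pad 280x280 to 512x512 (next power of 2).

Standard algorithm: 280^3 = 21952000 multiplications
Strassen's algorithm: 7^(log2(512)) = 7^9 = 40353607 multiplications
Difference: 21952000 - 40353607 = -18401607 (Strassen uses MORE here due to padding overhead — for small or just-over-power-of-2 n, padding can outweigh the per-level savings)

Standard: 21952000 multiplications (280^3). Strassen: 40353607 multiplications (7^9, after padding to 512x512). Strassen reduces 8 recursive multiplications to 7 at each level.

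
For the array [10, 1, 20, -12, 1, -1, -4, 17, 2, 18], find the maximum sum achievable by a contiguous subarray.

Using Kadane's algorithm on [10, 1, 20, -12, 1, -1, -4, 17, 2, 18]:

Scanning through the array:
Position 1 (value 1): max_ending_here = 11, max_so_far = 11
Position 2 (value 20): max_ending_here = 31, max_so_far = 31
Position 3 (value -12): max_ending_here = 19, max_so_far = 31
Position 4 (value 1): max_ending_here = 20, max_so_far = 31
Position 5 (value -1): max_ending_here = 19, max_so_far = 31
Position 6 (value -4): max_ending_here = 15, max_so_far = 31
Position 7 (value 17): max_ending_here = 32, max_so_far = 32
Position 8 (value 2): max_ending_here = 34, max_so_far = 34
Position 9 (value 18): max_ending_here = 52, max_so_far = 52

Maximum subarray: [10, 1, 20, -12, 1, -1, -4, 17, 2, 18]
Maximum sum: 52

The maximum subarray is [10, 1, 20, -12, 1, -1, -4, 17, 2, 18] with sum 52. This subarray runs from index 0 to index 9.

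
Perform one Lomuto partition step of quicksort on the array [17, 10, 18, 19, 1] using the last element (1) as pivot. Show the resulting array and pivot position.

Lomuto partition with pivot = 1:

Initial array: [17, 10, 18, 19, 1]

arr[0]=17 > 1: no swap
arr[1]=10 > 1: no swap
arr[2]=18 > 1: no swap
arr[3]=19 > 1: no swap

Place pivot at position 0: [1, 10, 18, 19, 17]
Pivot position: 0

After partitioning with pivot 1, the array becomes [1, 10, 18, 19, 17]. The pivot is placed at index 0. All elements to the left of the pivot are <= 1, and all elements to the right are > 1.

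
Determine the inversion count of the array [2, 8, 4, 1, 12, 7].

Finding inversions in [2, 8, 4, 1, 12, 7]:

(0, 3): arr[0]=2 > arr[3]=1
(1, 2): arr[1]=8 > arr[2]=4
(1, 3): arr[1]=8 > arr[3]=1
(1, 5): arr[1]=8 > arr[5]=7
(2, 3): arr[2]=4 > arr[3]=1
(4, 5): arr[4]=12 > arr[5]=7

Total inversions: 6

The array has 6 inversion(s): (0,3), (1,2), (1,3), (1,5), (2,3), (4,5). Each pair (i,j) satisfies i < j and arr[i] > arr[j].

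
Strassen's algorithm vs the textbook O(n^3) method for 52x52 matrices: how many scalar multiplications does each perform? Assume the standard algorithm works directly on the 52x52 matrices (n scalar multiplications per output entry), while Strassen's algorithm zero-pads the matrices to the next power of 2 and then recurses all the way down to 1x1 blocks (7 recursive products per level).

Matrix multiplication for 52x52 matrices:

Strassen's algorithm requires power-of-2 dimensions. Pad 52x52 to 64x64 (next power of 2).

Standard algorithm: 52^3 = 140608 multiplications
Strassen's algorithm: 7^(log2(64)) = 7^6 = 117649 multiplications
Savings: 140608 - 117649 = 22959 multiplications

Standard: 140608 multiplications (52^3). Strassen: 117649 multiplications (7^6, after padding to 64x64). Strassen reduces 8 recursive multiplications to 7 at each level.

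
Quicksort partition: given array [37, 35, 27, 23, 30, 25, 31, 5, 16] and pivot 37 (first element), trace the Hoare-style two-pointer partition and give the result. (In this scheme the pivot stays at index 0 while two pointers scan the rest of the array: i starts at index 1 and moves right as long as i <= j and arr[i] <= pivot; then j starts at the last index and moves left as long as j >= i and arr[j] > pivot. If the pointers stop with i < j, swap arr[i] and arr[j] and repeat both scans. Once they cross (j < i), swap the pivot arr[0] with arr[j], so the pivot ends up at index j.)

Hoare-style two-pointer partition with pivot = 37:

Initial array: [37, 35, 27, 23, 30, 25, 31, 5, 16]

Pointers start at i = 1, j = 8.
i ends at 9, j ends at 8: the pointers have crossed (j < i), so scanning stops.

Swap pivot arr[0] with arr[8] to place pivot at position 8: [16, 35, 27, 23, 30, 25, 31, 5, 37]
Pivot position: 8

After partitioning with pivot 37, the array becomes [16, 35, 27, 23, 30, 25, 31, 5, 37]. The pivot is placed at index 8. All elements to the left of the pivot are <= 37, and all elements to the right are > 37.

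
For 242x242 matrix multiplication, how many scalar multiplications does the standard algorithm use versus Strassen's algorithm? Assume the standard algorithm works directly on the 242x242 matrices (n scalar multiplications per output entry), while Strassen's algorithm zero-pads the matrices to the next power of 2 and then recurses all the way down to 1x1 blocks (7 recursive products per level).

Matrix multiplication for 242x242 matrices:

Strassen's algorithm requires power-of-2 dimensions. Pad 242x242 to 256x256 (next power of 2).

Standard algorithm: 242^3 = 14172488 multiplications
Strassen's algorithm: 7^(log2(256)) = 7^8 = 5764801 multiplications
Savings: 14172488 - 5764801 = 8407687 multiplications

Standard: 14172488 multiplications (242^3). Strassen: 5764801 multiplications (7^8, after padding to 256x256). Strassen reduces 8 recursive multiplications to 7 at each level.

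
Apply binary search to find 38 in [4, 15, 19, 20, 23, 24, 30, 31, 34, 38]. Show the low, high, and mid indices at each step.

Binary search for 38 in [4, 15, 19, 20, 23, 24, 30, 31, 34, 38]:

lo=0, hi=9, mid=4, arr[mid]=23 -> 23 < 38, search right half
lo=5, hi=9, mid=7, arr[mid]=31 -> 31 < 38, search right half
lo=8, hi=9, mid=8, arr[mid]=34 -> 34 < 38, search right half
lo=9, hi=9, mid=9, arr[mid]=38 -> Found target at index 9!

Binary search finds 38 at index 9 after 4 comparisons. The search repeatedly halves the search space by comparing with the middle element.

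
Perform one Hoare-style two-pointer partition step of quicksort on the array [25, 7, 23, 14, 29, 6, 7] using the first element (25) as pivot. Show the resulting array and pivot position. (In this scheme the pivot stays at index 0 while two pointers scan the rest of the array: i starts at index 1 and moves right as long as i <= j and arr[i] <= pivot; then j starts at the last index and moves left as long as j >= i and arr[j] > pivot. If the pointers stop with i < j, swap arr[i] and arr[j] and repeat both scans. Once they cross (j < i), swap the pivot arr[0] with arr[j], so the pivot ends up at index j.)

Hoare-style two-pointer partition with pivot = 25:

Initial array: [25, 7, 23, 14, 29, 6, 7]

Pointers start at i = 1, j = 6.
i stops at index 4 (arr[4]=29 > 25), j stops at index 6 (arr[6]=7 <= 25): swap arr[4] and arr[6], array becomes [25, 7, 23, 14, 7, 6, 29]
i ends at 6, j ends at 5: the pointers have crossed (j < i), so scanning stops.

Swap pivot arr[0] with arr[5] to place pivot at position 5: [6, 7, 23, 14, 7, 25, 29]
Pivot position: 5

After partitioning with pivot 25, the array becomes [6, 7, 23, 14, 7, 25, 29]. The pivot is placed at index 5. All elements to the left of the pivot are <= 25, and all elements to the right are > 25.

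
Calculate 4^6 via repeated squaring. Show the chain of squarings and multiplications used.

Computing 4^6 by squaring (build up from 4^1; each line after the first costs one multiplication):

4^1 = 4
4^2 = (4^1)^2 = 4^2 = 16
4^3 = 4 * 4^2 = 4 * 16 = 64
4^6 = (4^3)^2 = 64^2 = 4096

Result: 4096
Multiplications needed: 3 (3 lines after 4^1)

4^6 = 4096. Using exponentiation by squaring, this requires 3 multiplications. The key idea: if the exponent is even, square the half-power; if odd, multiply by the base once.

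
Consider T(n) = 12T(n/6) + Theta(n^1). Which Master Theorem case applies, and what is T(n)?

Master Theorem for T(n) = 12T(n/6) + O(n^1):

a = 12, b = 6, c = 1
log_b(a) = log_6(12) = 1.3869

Case 1: c = 1 < log_6(12) = 1.3869
T(n) = O(n^(log_6 12))

For T(n) = 12T(n/6) + O(n^1): log_6(12) = 1.3869. This is Case 1 of the Master Theorem (c < log_b(a), work dominated by leaves), giving O(n^(log_6 12)).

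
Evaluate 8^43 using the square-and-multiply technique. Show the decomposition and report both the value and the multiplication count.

Computing 8^43 by squaring (build up from 8^1; each line after the first costs one multiplication):

8^1 = 8
8^2 = (8^1)^2 = 8^2 = 64
8^4 = (8^2)^2 = 64^2 = 4096
8^5 = 8 * 8^4 = 8 * 4096 = 32768
8^10 = (8^5)^2 = 32768^2 = 1073741824
8^20 = (8^10)^2 = 1073741824^2 = 1152921504606846976
8^21 = 8 * 8^20 = 8 * 1152921504606846976 = 9223372036854775808
8^42 = (8^21)^2 = 9223372036854775808^2 = 85070591730234615865843651857942052864
8^43 = 8 * 8^42 = 8 * 85070591730234615865843651857942052864 = 680564733841876926926749214863536422912

Result: 680564733841876926926749214863536422912
Multiplications needed: 8 (8 lines after 8^1)

8^43 = 680564733841876926926749214863536422912. Using exponentiation by squaring, this requires 8 multiplications. The key idea: if the exponent is even, square the half-power; if odd, multiply by the base once.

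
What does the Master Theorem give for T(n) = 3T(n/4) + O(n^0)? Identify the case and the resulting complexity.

Master Theorem for T(n) = 3T(n/4) + O(n^0):

a = 3, b = 4, c = 0
log_b(a) = log_4(3) = 0.7925

Case 1: c = 0 < log_4(3) = 0.7925
T(n) = O(n^(log_4 3))

For T(n) = 3T(n/4) + O(n^0): log_4(3) = 0.7925. This is Case 1 of the Master Theorem (c < log_b(a), work dominated by leaves), giving O(n^(log_4 3)).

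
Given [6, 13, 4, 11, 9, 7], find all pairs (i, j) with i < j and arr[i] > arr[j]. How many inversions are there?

Finding inversions in [6, 13, 4, 11, 9, 7]:

(0, 2): arr[0]=6 > arr[2]=4
(1, 2): arr[1]=13 > arr[2]=4
(1, 3): arr[1]=13 > arr[3]=11
(1, 4): arr[1]=13 > arr[4]=9
(1, 5): arr[1]=13 > arr[5]=7
(3, 4): arr[3]=11 > arr[4]=9
(3, 5): arr[3]=11 > arr[5]=7
(4, 5): arr[4]=9 > arr[5]=7

Total inversions: 8

The array has 8 inversion(s): (0,2), (1,2), (1,3), (1,4), (1,5), (3,4), (3,5), (4,5). Each pair (i,j) satisfies i < j and arr[i] > arr[j].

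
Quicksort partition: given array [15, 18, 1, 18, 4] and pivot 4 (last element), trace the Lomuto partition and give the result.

Lomuto partition with pivot = 4:

Initial array: [15, 18, 1, 18, 4]

arr[0]=15 > 4: no swap
arr[1]=18 > 4: no swap
arr[2]=1 <= 4: swap with position 0, array becomes [1, 18, 15, 18, 4]
arr[3]=18 > 4: no swap

Place pivot at position 1: [1, 4, 15, 18, 18]
Pivot position: 1

After partitioning with pivot 4, the array becomes [1, 4, 15, 18, 18]. The pivot is placed at index 1. All elements to the left of the pivot are <= 4, and all elements to the right are > 4.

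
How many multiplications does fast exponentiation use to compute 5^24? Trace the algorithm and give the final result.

Computing 5^24 by squaring (build up from 5^1; each line after the first costs one multiplication):

5^1 = 5
5^2 = (5^1)^2 = 5^2 = 25
5^3 = 5 * 5^2 = 5 * 25 = 125
5^6 = (5^3)^2 = 125^2 = 15625
5^12 = (5^6)^2 = 15625^2 = 244140625
5^24 = (5^12)^2 = 244140625^2 = 59604644775390625

Result: 59604644775390625
Multiplications needed: 5 (5 lines after 5^1)

5^24 = 59604644775390625. Using exponentiation by squaring, this requires 5 multiplications. The key idea: if the exponent is even, square the half-power; if odd, multiply by the base once.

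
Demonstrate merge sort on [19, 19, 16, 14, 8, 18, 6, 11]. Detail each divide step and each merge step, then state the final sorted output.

Merge sort trace:

Split: [19, 19, 16, 14, 8, 18, 6, 11] -> [19, 19, 16, 14] and [8, 18, 6, 11]
  Split: [19, 19, 16, 14] -> [19, 19] and [16, 14]
    Split: [19, 19] -> [19] and [19]
    Merge: [19] + [19] -> [19, 19]
    Split: [16, 14] -> [16] and [14]
    Merge: [16] + [14] -> [14, 16]
  Merge: [19, 19] + [14, 16] -> [14, 16, 19, 19]
  Split: [8, 18, 6, 11] -> [8, 18] and [6, 11]
    Split: [8, 18] -> [8] and [18]
    Merge: [8] + [18] -> [8, 18]
    Split: [6, 11] -> [6] and [11]
    Merge: [6] + [11] -> [6, 11]
  Merge: [8, 18] + [6, 11] -> [6, 8, 11, 18]
Merge: [14, 16, 19, 19] + [6, 8, 11, 18] -> [6, 8, 11, 14, 16, 18, 19, 19]

Final sorted array: [6, 8, 11, 14, 16, 18, 19, 19]

The merge sort proceeds by recursively splitting the array and merging sorted halves.
After all merges, the sorted array is [6, 8, 11, 14, 16, 18, 19, 19].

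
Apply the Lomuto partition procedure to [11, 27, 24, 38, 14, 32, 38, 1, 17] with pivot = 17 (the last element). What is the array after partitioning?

Lomuto partition with pivot = 17:

Initial array: [11, 27, 24, 38, 14, 32, 38, 1, 17]

arr[0]=11 <= 17: swap with position 0, array becomes [11, 27, 24, 38, 14, 32, 38, 1, 17]
arr[1]=27 > 17: no swap
arr[2]=24 > 17: no swap
arr[3]=38 > 17: no swap
arr[4]=14 <= 17: swap with position 1, array becomes [11, 14, 24, 38, 27, 32, 38, 1, 17]
arr[5]=32 > 17: no swap
arr[6]=38 > 17: no swap
arr[7]=1 <= 17: swap with position 2, array becomes [11, 14, 1, 38, 27, 32, 38, 24, 17]

Place pivot at position 3: [11, 14, 1, 17, 27, 32, 38, 24, 38]
Pivot position: 3

After partitioning with pivot 17, the array becomes [11, 14, 1, 17, 27, 32, 38, 24, 38]. The pivot is placed at index 3. All elements to the left of the pivot are <= 17, and all elements to the right are > 17.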